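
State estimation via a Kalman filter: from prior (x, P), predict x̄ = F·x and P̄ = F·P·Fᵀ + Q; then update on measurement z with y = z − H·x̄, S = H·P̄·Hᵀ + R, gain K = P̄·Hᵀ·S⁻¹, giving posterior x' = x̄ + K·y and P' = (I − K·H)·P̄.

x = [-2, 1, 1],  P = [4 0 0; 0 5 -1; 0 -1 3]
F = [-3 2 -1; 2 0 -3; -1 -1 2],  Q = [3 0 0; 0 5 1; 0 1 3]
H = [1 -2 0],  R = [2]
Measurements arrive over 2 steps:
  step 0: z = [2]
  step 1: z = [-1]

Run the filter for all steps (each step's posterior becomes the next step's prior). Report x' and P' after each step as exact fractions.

step 0: x' = [119/74, -77/296, -5/296], P' = [1560/37 1539/74 -1653/74; 1539/74 3183/296 -3353/296; -1653/74 -3353/296 6079/296]
step 1: x' = [-3754913/1007039, -1370722/1007039, 1877314/1007039], P' = [34227414/1007039 16965450/1007039 -10000698/1007039; 16965450/1007039 8911820/1007039 -5301302/1007039; -10000698/1007039 -5301302/1007039 10544572/1007039]

step 0: x̄ = F·x = [7, -7, 3]
step 0: P̄ = F·P·Fᵀ + Q = [66 -9 -9; -9 48 -28; -9 -28 28]
step 0: y = z − H·x̄ = [-19]
step 0: S = H·P̄·Hᵀ + R = [296]
step 0: K = P̄·Hᵀ·S⁻¹ = [21/74; -105/296; 47/296]
step 0: x' = x̄ + K·y = [119/74, -77/296, -5/296]
step 0: P' = (I − K·H)·P̄ = [1560/37 1539/74 -1653/74; 1539/74 3183/296 -3353/296; -1653/74 -3353/296 6079/296]
step 1: x̄ = F·x = [-1577/296, 967/296, -409/296]
step 1: P̄ = F·P·Fᵀ + Q = [31887/296 -58185/296 41367/296; -58185/296 185455/296 -129793/296; 41367/296 -129793/296 93039/296]
step 1: y = z − H·x̄ = [3215/296]
step 1: S = H·P̄·Hᵀ + R = [1007039/296]
step 1: K = P̄·Hᵀ·S⁻¹ = [148257/1007039; -429095/1007039; 300953/1007039]
step 1: x' = x̄ + K·y = [-3754913/1007039, -1370722/1007039, 1877314/1007039]
step 1: P' = (I − K·H)·P̄ = [34227414/1007039 16965450/1007039 -10000698/1007039; 16965450/1007039 8911820/1007039 -5301302/1007039; -10000698/1007039 -5301302/1007039 10544572/1007039]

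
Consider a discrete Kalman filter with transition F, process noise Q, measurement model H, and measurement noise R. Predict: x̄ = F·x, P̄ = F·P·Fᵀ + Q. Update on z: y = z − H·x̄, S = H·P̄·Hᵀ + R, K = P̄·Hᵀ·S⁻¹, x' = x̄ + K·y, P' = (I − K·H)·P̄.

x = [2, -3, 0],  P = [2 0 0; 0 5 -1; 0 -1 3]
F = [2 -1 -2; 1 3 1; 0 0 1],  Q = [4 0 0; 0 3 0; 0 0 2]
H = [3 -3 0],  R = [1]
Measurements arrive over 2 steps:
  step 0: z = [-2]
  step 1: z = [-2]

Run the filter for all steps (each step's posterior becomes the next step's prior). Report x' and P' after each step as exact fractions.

step 0: x̄ = F·x = [7, -7, 0]
step 0: P̄ = F·P·Fᵀ + Q = [25 -10 -5; -10 47 0; -5 0 5]
step 0: y = z − H·x̄ = [-44]
step 0: S = H·P̄·Hᵀ + R = [829]
step 0: K = P̄·Hᵀ·S⁻¹ = [105/829; -171/829; -15/829]
step 0: x' = x̄ + K·y = [1183/829, 1721/829, 660/829]
step 0: P' = (I − K·H)·P̄ = [9700/829 9665/829 -2570/829; 9665/829 9722/829 -2565/829; -2570/829 -2565/829 3920/829]
step 1: x̄ = F·x = [-675/829, 7006/829, 660/829]
step 1: P̄ = F·P·Fᵀ + Q = [39158/829 48674/829 -10415/829; 48674/829 141065/829 -6345/829; -10415/829 -6345/829 5578/829]
step 1: y = z − H·x̄ = [21385/829]
step 1: S = H·P̄·Hᵀ + R = [746704/829]
step 1: K = P̄·Hᵀ·S⁻¹ = [-7137/186676; -277173/746704; -6105/373352]
step 1: x' = x̄ + K·y = [-48015/26668, -119927/106672, 19965/53336]
step 1: P' = (I − K·H)·P̄ = [2142977/46669 8574287/186676 -1225195/93338; 8574287/186676 34389539/746704 -4898745/373352; -1225195/93338 -4898745/373352 1211107/186676]

step 0: x' = [1183/829, 1721/829, 660/829], P' = [9700/829 9665/829 -2570/829; 9665/829 9722/829 -2565/829; -2570/829 -2565/829 3920/829]
step 1: x' = [-48015/26668, -119927/106672, 19965/53336], P' = [2142977/46669 8574287/186676 -1225195/93338; 8574287/186676 34389539/746704 -4898745/373352; -1225195/93338 -4898745/373352 1211107/186676]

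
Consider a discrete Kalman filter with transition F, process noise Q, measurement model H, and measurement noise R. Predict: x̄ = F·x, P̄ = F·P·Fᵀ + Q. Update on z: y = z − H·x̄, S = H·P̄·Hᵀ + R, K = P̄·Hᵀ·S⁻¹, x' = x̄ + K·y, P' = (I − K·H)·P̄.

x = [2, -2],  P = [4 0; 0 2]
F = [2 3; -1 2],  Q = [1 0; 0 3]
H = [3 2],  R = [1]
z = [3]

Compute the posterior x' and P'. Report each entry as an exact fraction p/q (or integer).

x̄ = F·x = [-2, -6]
P̄ = F·P·Fᵀ + Q = [35 4; 4 15]
y = z − H·x̄ = [21]
S = H·P̄·Hᵀ + R = [424]
K = P̄·Hᵀ·S⁻¹ = [113/424; 21/212]
x' = x̄ + K·y = [1525/424, -831/212]
P' = (I − K·H)·P̄ = [2071/424 -1525/212; -1525/212 1149/106]

x' = [1525/424, -831/212]
P' = [2071/424 -1525/212; -1525/212 1149/106]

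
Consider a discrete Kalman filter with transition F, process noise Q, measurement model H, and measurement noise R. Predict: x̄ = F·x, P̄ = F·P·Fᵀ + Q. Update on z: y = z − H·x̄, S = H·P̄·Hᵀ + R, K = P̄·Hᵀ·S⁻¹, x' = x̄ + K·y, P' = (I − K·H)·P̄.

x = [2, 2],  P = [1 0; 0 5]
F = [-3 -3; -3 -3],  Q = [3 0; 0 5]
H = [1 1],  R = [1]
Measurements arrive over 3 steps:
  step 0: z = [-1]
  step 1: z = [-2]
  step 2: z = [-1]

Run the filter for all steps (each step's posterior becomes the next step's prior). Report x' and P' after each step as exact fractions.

step 0: x̄ = F·x = [-12, -12]
step 0: P̄ = F·P·Fᵀ + Q = [57 54; 54 59]
step 0: y = z − H·x̄ = [23]
step 0: S = H·P̄·Hᵀ + R = [225]
step 0: K = P̄·Hᵀ·S⁻¹ = [37/75; 113/225]
step 0: x' = x̄ + K·y = [-49/75, -101/225]
step 0: P' = (I − K·H)·P̄ = [56/25 -131/75; -131/75 506/225]
step 1: x̄ = F·x = [248/75, 248/75]
step 1: P̄ = F·P·Fᵀ + Q = [299/25 224/25; 224/25 349/25]
step 1: y = z − H·x̄ = [-646/75]
step 1: S = H·P̄·Hᵀ + R = [1121/25]
step 1: K = P̄·Hᵀ·S⁻¹ = [523/1121; 573/1121]
step 1: x' = x̄ + K·y = [-42/59, -194/177]
step 1: P' = (I − K·H)·P̄ = [2466/1121 -1943/1121; -1943/1121 2516/1121]
step 2: x̄ = F·x = [320/59, 320/59]
step 2: P̄ = F·P·Fᵀ + Q = [13227/1121 9864/1121; 9864/1121 15469/1121]
step 2: y = z − H·x̄ = [-699/59]
step 2: S = H·P̄·Hᵀ + R = [49545/1121]
step 2: K = P̄·Hᵀ·S⁻¹ = [7697/16515; 25333/49545]
step 2: x' = x̄ + K·y = [-539/5505, -10471/16515]
step 2: P' = (I − K·H)·P̄ = [12106/5505 -28621/16515; -28621/16515 111196/49545]

step 0: x' = [-49/75, -101/225], P' = [56/25 -131/75; -131/75 506/225]
step 1: x' = [-42/59, -194/177], P' = [2466/1121 -1943/1121; -1943/1121 2516/1121]
step 2: x' = [-539/5505, -10471/16515], P' = [12106/5505 -28621/16515; -28621/16515 111196/49545]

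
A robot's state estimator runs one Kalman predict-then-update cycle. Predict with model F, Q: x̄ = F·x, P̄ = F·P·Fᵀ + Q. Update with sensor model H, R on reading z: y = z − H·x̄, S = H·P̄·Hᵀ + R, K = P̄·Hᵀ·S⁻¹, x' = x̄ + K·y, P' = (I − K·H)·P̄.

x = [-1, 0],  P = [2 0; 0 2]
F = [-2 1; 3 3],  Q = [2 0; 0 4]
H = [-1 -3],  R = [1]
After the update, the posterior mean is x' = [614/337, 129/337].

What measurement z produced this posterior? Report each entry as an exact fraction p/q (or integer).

x̄ = F·x = [2, -3]
P̄ = F·P·Fᵀ + Q = [12 -6; -6 40]
S = H·P̄·Hᵀ + R = [337]
K = P̄·Hᵀ·S⁻¹ = [6/337; -114/337]
x' − x̄ = [-60/337, 1140/337] = K·y
y = (KᵀK)⁻¹·Kᵀ·(x' − x̄) = [-10]
z = y + H·x̄ = [-10] + [7] = [-3]

z = [-3]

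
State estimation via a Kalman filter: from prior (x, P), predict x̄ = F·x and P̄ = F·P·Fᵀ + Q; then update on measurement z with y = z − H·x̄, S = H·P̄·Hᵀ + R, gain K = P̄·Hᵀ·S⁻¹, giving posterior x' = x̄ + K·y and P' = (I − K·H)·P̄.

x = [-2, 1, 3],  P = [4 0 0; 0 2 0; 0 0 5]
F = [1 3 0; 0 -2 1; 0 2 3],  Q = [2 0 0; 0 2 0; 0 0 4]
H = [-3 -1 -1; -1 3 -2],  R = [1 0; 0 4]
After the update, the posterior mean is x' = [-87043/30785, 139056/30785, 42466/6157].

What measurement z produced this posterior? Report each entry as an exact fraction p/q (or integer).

x̄ = F·x = [1, 1, 11]
P̄ = F·P·Fᵀ + Q = [24 -12 12; -12 15 7; 12 7 57]
S = H·P̄·Hᵀ + R = [303 314; 314 427]
K = P̄·Hᵀ·S⁻¹ = [-4368/30785 -2844/30785; -7524/30785 8633/30785; -1946/6157 -83/6157]
x' − x̄ = [-117828/30785, 108271/30785, -25261/6157] = K·y
y = (KᵀK)⁻¹·Kᵀ·(x' − x̄) = [12, 23]
z = y + H·x̄ = [12, 23] + [-15, -20] = [-3, 3]

z = [-3, 3]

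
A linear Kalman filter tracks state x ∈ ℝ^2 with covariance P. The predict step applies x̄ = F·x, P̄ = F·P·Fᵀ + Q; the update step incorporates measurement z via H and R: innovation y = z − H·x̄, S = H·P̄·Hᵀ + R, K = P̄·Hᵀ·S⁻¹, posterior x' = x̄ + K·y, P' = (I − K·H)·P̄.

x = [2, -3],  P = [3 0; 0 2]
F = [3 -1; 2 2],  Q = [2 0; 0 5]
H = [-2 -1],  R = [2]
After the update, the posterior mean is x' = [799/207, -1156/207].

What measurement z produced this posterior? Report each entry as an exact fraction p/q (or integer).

x̄ = F·x = [9, -2]
P̄ = F·P·Fᵀ + Q = [31 14; 14 25]
S = H·P̄·Hᵀ + R = [207]
K = P̄·Hᵀ·S⁻¹ = [-76/207; -53/207]
x' − x̄ = [-1064/207, -742/207] = K·y
y = (KᵀK)⁻¹·Kᵀ·(x' − x̄) = [14]
z = y + H·x̄ = [14] + [-16] = [-2]

z = [-2]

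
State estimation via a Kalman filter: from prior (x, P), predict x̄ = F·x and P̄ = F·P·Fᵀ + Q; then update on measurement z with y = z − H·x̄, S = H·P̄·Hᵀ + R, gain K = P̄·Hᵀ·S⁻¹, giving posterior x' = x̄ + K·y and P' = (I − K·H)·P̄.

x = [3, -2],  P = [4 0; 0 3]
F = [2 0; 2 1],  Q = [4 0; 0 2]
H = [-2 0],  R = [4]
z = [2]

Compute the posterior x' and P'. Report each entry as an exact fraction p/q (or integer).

x̄ = F·x = [6, 4]
P̄ = F·P·Fᵀ + Q = [20 16; 16 21]
y = z − H·x̄ = [14]
S = H·P̄·Hᵀ + R = [84]
K = P̄·Hᵀ·S⁻¹ = [-10/21; -8/21]
x' = x̄ + K·y = [-2/3, -4/3]
P' = (I − K·H)·P̄ = [20/21 16/21; 16/21 185/21]

x' = [-2/3, -4/3]
P' = [20/21 16/21; 16/21 185/21]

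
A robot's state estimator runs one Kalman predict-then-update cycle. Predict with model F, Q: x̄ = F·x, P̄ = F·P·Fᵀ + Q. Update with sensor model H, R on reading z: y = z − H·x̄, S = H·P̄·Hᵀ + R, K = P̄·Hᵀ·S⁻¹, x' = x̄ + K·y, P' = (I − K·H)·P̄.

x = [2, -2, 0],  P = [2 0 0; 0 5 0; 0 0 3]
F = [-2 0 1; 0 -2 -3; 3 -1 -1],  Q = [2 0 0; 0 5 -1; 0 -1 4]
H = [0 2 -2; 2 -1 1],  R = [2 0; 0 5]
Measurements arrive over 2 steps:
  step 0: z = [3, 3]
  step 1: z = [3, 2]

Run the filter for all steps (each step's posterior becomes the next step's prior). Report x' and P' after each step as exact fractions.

step 0: x̄ = F·x = [-4, 4, 8]
step 0: P̄ = F·P·Fᵀ + Q = [13 -9 -15; -9 52 18; -15 18 30]
step 0: y = z − H·x̄ = [11, 7]
step 0: S = H·P̄·Hᵀ + R = [186 -68; -68 79]
step 0: K = P̄·Hᵀ·S⁻¹ = [1154/5035 2268/5035; 918/5035 -2524/5035; -312/1007 -498/1007]
step 0: x' = x̄ + K·y = [1686/1007, 2514/1007, 1138/1007]
step 0: P' = (I − K·H)·P̄ = [6247/5035 -5851/5035 -1401/1007; -5851/5035 68148/5035 13446/1007; -1401/1007 13446/1007 13758/1007]
step 1: x̄ = F·x = [-2234/1007, -8442/1007, 74/53]
step 1: P̄ = F·P·Fᵀ + Q = [131868/5035 -406264/5035 -11591/265; -406264/5035 1723637/5035 40628/265; -11591/265 40628/265 22363/265]
step 1: y = z − H·x̄ = [22717/1007, -3366/1007]
step 1: S = H·P̄·Hᵀ + R = [485750/1007 -390696/1007; -390696/1007 1901457/5035]
step 1: K = P̄·Hᵀ·S⁻¹ = [5665129/26550135 7260179/15930081; 5721893/26550135 -11253377/15930081; -1447253/5310027 -11058029/15930081]
step 1: x' = x̄ + K·y = [28452959/26550135, -30804917/26550135, -12913843/5310027]
step 1: P' = (I − K·H)·P̄ = [99249931/79650405 -132084373/79650405 -29815952/15930081; -132084373/79650405 1061998954/79650405 208966655/15930081; -29815952/15930081 208966655/15930081 213308414/15930081]

step 0: x' = [1686/1007, 2514/1007, 1138/1007], P' = [6247/5035 -5851/5035 -1401/1007; -5851/5035 68148/5035 13446/1007; -1401/1007 13446/1007 13758/1007]
step 1: x' = [28452959/26550135, -30804917/26550135, -12913843/5310027], P' = [99249931/79650405 -132084373/79650405 -29815952/15930081; -132084373/79650405 1061998954/79650405 208966655/15930081; -29815952/15930081 208966655/15930081 213308414/15930081]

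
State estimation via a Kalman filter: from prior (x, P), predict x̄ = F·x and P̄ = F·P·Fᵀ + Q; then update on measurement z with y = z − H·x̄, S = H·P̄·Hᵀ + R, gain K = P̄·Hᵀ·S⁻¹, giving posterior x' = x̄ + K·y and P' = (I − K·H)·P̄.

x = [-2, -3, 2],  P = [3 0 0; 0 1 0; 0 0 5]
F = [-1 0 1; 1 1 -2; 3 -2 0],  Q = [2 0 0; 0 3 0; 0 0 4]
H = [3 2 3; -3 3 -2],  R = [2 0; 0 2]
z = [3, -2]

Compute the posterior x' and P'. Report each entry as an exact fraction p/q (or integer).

x̄ = F·x = [4, -9, 0]
P̄ = F·P·Fᵀ + Q = [10 -13 -9; -13 27 7; -9 7 35]
y = z − H·x̄ = [9, 37]
S = H·P̄·Hᵀ + R = [281 -7; -7 517]
K = P̄·Hᵀ·S⁻¹ = [-3062/36307 -3623/36307; 9677/72614 15019/72614; 23705/72614 -2769/72614]
x' = x̄ + K·y = [-16381/36307, -5365/36307, 55446/36307]
P' = (I − K·H)·P̄ = [107871/36307 22279/36307 -124765/36307; 22279/36307 10096/36307 -25784/36307; -124765/36307 -25784/36307 149856/36307]

x' = [-16381/36307, -5365/36307, 55446/36307]
P' = [107871/36307 22279/36307 -124765/36307; 22279/36307 10096/36307 -25784/36307; -124765/36307 -25784/36307 149856/36307]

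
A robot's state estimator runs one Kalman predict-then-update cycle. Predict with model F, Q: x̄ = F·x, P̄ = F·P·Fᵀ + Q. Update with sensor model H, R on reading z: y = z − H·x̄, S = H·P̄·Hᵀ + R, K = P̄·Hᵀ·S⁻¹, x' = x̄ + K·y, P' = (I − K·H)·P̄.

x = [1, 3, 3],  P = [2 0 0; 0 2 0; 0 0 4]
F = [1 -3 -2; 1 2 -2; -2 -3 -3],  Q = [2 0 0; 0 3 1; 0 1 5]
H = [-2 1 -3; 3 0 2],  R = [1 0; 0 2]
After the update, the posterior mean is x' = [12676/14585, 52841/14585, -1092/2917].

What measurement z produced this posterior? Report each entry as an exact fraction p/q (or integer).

x̄ = F·x = [-14, 1, -20]
P̄ = F·P·Fᵀ + Q = [38 6 38; 6 29 9; 38 9 67]
S = H·P̄·Hᵀ + R = [1163 -1088; -1088 1068]
K = P̄·Hᵀ·S⁻¹ = [2552/14585 10389/29170; 7122/14585 7747/14585; -820/2917 -158/2917]
x' − x̄ = [216866/14585, 38256/14585, 57248/2917] = K·y
y = (KᵀK)⁻¹·Kᵀ·(x' − x̄) = [-86, 84]
z = y + H·x̄ = [-86, 84] + [89, -82] = [3, 2]

z = [3, 2]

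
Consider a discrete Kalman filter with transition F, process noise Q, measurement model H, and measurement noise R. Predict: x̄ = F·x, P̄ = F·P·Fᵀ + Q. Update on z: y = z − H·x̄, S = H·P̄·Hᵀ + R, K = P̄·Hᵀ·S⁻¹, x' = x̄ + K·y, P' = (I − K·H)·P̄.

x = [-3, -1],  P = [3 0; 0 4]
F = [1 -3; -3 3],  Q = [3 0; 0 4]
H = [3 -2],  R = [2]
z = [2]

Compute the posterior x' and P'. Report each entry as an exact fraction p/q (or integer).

x̄ = F·x = [0, 6]
P̄ = F·P·Fᵀ + Q = [42 -45; -45 67]
y = z − H·x̄ = [14]
S = H·P̄·Hᵀ + R = [1188]
K = P̄·Hᵀ·S⁻¹ = [2/11; -269/1188]
x' = x̄ + K·y = [28/11, 1681/594]
P' = (I − K·H)·P̄ = [30/11 43/11; 43/11 7235/1188]

x' = [28/11, 1681/594]
P' = [30/11 43/11; 43/11 7235/1188]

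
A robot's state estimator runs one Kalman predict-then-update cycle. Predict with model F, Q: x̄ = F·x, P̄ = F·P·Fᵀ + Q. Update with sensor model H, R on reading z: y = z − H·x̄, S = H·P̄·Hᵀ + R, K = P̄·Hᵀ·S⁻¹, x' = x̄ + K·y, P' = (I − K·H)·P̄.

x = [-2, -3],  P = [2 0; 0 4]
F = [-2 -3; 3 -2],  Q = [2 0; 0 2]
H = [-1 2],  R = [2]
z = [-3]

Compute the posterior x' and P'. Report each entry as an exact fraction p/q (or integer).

x̄ = F·x = [13, 0]
P̄ = F·P·Fᵀ + Q = [46 12; 12 36]
y = z − H·x̄ = [10]
S = H·P̄·Hᵀ + R = [144]
K = P̄·Hᵀ·S⁻¹ = [-11/72; 5/12]
x' = x̄ + K·y = [413/36, 25/6]
P' = (I − K·H)·P̄ = [1535/36 127/6; 127/6 11]

x' = [413/36, 25/6]
P' = [1535/36 127/6; 127/6 11]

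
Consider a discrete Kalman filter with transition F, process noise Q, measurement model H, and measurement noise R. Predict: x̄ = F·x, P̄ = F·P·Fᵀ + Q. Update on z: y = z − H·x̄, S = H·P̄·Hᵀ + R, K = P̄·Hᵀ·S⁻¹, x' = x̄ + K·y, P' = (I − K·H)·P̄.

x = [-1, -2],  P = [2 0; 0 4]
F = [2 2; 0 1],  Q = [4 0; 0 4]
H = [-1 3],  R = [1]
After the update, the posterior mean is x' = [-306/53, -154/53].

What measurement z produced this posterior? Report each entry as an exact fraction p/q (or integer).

x̄ = F·x = [-6, -2]
P̄ = F·P·Fᵀ + Q = [28 8; 8 8]
S = H·P̄·Hᵀ + R = [53]
K = P̄·Hᵀ·S⁻¹ = [-4/53; 16/53]
x' − x̄ = [12/53, -48/53] = K·y
y = (KᵀK)⁻¹·Kᵀ·(x' − x̄) = [-3]
z = y + H·x̄ = [-3] + [0] = [-3]

z = [-3]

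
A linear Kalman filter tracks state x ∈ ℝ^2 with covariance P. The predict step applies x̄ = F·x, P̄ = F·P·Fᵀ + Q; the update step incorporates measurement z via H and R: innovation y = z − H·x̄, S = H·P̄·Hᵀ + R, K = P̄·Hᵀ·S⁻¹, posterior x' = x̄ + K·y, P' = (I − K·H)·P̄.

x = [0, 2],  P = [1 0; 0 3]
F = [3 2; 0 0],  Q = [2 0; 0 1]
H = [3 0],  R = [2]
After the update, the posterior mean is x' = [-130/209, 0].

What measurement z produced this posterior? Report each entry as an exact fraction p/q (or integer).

x̄ = F·x = [4, 0]
P̄ = F·P·Fᵀ + Q = [23 0; 0 1]
S = H·P̄·Hᵀ + R = [209]
K = P̄·Hᵀ·S⁻¹ = [69/209; 0]
x' − x̄ = [-966/209, 0] = K·y
y = (KᵀK)⁻¹·Kᵀ·(x' − x̄) = [-14]
z = y + H·x̄ = [-14] + [12] = [-2]

z = [-2]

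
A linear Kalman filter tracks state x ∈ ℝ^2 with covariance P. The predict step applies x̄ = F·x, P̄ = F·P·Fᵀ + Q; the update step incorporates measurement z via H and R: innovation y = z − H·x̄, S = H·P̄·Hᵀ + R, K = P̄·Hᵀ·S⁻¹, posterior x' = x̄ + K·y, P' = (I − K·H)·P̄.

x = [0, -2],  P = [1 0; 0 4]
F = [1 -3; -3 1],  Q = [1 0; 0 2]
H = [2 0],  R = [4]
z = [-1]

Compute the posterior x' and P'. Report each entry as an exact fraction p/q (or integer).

x̄ = F·x = [6, -2]
P̄ = F·P·Fᵀ + Q = [38 -15; -15 15]
y = z − H·x̄ = [-13]
S = H·P̄·Hᵀ + R = [156]
K = P̄·Hᵀ·S⁻¹ = [19/39; -5/26]
x' = x̄ + K·y = [-1/3, 1/2]
P' = (I − K·H)·P̄ = [38/39 -5/13; -5/13 120/13]

x' = [-1/3, 1/2]
P' = [38/39 -5/13; -5/13 120/13]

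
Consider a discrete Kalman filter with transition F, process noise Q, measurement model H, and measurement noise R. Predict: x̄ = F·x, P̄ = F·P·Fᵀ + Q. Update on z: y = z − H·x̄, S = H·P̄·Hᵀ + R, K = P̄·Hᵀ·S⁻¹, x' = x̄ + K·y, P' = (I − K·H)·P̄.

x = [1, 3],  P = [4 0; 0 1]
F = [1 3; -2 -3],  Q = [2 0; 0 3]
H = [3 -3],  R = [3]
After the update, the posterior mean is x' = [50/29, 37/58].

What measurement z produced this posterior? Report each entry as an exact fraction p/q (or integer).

z = [3]

x̄ = F·x = [10, -11]
P̄ = F·P·Fᵀ + Q = [15 -17; -17 28]
S = H·P̄·Hᵀ + R = [696]
K = P̄·Hᵀ·S⁻¹ = [4/29; -45/232]
x' − x̄ = [-240/29, 675/58] = K·y
y = (KᵀK)⁻¹·Kᵀ·(x' − x̄) = [-60]
z = y + H·x̄ = [-60] + [63] = [3]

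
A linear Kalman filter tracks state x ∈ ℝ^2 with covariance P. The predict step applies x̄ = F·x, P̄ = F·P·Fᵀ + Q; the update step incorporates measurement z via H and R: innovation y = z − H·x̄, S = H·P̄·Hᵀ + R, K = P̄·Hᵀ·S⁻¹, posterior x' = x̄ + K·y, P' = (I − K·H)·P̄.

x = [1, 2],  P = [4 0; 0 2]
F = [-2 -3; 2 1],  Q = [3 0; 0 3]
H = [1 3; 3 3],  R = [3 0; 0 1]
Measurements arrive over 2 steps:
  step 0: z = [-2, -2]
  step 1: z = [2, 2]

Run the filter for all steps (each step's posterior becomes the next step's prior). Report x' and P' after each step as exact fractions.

step 0: x̄ = F·x = [-8, 4]
step 0: P̄ = F·P·Fᵀ + Q = [37 -22; -22 21]
step 0: y = z − H·x̄ = [-6, 10]
step 0: S = H·P̄·Hᵀ + R = [97 36; 36 127]
step 0: K = P̄·Hᵀ·S⁻¹ = [-5303/11023 5409/11023; 5315/11023 -1767/11023]
step 0: x' = x̄ + K·y = [-2276/11023, -5468/11023]
step 0: P' = (I − K·H)·P̄ = [10659/11023 -8856/11023; -8856/11023 8267/11023]
step 1: x̄ = F·x = [20956/11023, -10020/11023]
step 1: P̄ = F·P·Fᵀ + Q = [43836/11023 3411/11023; 3411/11023 48548/11023]
step 1: y = z − H·x̄ = [31150/11023, -10762/11023]
step 1: S = H·P̄·Hᵀ + R = [534303/11023 609372/11023; 609372/11023 903877/11023]
step 1: K = P̄·Hᵀ·S⁻¹ = [-1134031/3375063 143755/375007; 1201739/3375063 -25349/375007]
step 1: x' = x̄ + K·y = [1948556/3375063, 550784/3375063]
step 1: P' = (I − K·H)·P̄ = [782648/1125021 -638893/1125021; -638893/1125021 613544/1125021]

step 0: x' = [-2276/11023, -5468/11023], P' = [10659/11023 -8856/11023; -8856/11023 8267/11023]
step 1: x' = [1948556/3375063, 550784/3375063], P' = [782648/1125021 -638893/1125021; -638893/1125021 613544/1125021]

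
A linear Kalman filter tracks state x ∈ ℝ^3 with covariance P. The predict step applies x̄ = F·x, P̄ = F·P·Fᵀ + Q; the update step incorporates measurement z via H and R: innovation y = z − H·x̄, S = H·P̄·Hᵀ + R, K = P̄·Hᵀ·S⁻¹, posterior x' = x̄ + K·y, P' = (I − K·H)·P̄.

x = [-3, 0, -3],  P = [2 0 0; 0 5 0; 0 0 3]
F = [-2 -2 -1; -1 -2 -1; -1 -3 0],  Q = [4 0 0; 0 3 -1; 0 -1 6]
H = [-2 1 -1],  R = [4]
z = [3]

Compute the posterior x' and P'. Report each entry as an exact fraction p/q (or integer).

x' = [333/191, 120/191, -1047/191]
P' = [756/191 768/191 -436/191; 768/191 2099/191 791/191; -436/191 791/191 2023/191]

x̄ = F·x = [9, 6, 3]
P̄ = F·P·Fᵀ + Q = [35 27 34; 27 28 31; 34 31 53]
y = z − H·x̄ = [18]
S = H·P̄·Hᵀ + R = [191]
K = P̄·Hᵀ·S⁻¹ = [-77/191; -57/191; -90/191]
x' = x̄ + K·y = [333/191, 120/191, -1047/191]
P' = (I − K·H)·P̄ = [756/191 768/191 -436/191; 768/191 2099/191 791/191; -436/191 791/191 2023/191]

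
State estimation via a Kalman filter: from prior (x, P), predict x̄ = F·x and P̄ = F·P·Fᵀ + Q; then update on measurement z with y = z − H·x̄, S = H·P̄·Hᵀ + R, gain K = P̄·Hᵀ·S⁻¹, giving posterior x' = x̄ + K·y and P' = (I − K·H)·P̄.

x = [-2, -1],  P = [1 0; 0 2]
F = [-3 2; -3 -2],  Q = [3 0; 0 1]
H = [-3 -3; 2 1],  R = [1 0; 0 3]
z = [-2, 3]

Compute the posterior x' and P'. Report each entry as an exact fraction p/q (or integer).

x̄ = F·x = [4, 8]
P̄ = F·P·Fᵀ + Q = [20 1; 1 18]
y = z − H·x̄ = [34, -13]
S = H·P̄·Hᵀ + R = [361 -183; -183 105]
K = P̄·Hᵀ·S⁻¹ = [37/184 409/552; -775/1472 -3211/4416]
x' = x̄ + K·y = [665/552, -1979/4416]
P' = (I − K·H)·P̄ = [158/69 -1301/552; -1301/552 11183/4416]

x' = [665/552, -1979/4416]
P' = [158/69 -1301/552; -1301/552 11183/4416]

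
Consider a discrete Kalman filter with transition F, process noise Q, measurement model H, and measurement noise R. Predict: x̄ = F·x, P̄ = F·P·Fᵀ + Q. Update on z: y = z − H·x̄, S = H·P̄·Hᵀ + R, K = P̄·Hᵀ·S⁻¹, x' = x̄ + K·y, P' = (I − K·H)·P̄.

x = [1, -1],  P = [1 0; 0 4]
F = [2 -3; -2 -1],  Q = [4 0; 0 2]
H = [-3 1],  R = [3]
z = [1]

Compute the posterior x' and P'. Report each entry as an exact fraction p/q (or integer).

x' = [-303/361, -599/361]
P' = [508/361 1152/361; 1152/361 3414/361]

x̄ = F·x = [5, -1]
P̄ = F·P·Fᵀ + Q = [44 8; 8 10]
y = z − H·x̄ = [17]
S = H·P̄·Hᵀ + R = [361]
K = P̄·Hᵀ·S⁻¹ = [-124/361; -14/361]
x' = x̄ + K·y = [-303/361, -599/361]
P' = (I − K·H)·P̄ = [508/361 1152/361; 1152/361 3414/361]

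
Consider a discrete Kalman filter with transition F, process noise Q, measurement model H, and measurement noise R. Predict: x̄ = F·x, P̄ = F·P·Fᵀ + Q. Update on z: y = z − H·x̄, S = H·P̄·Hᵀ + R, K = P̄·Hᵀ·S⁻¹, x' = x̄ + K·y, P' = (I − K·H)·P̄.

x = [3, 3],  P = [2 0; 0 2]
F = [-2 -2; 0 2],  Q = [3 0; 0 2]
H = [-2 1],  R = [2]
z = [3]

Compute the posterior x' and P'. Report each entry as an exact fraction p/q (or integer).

x̄ = F·x = [-12, 6]
P̄ = F·P·Fᵀ + Q = [19 -8; -8 10]
y = z − H·x̄ = [-27]
S = H·P̄·Hᵀ + R = [120]
K = P̄·Hᵀ·S⁻¹ = [-23/60; 13/60]
x' = x̄ + K·y = [-33/20, 3/20]
P' = (I − K·H)·P̄ = [41/30 59/30; 59/30 131/30]

x' = [-33/20, 3/20]
P' = [41/30 59/30; 59/30 131/30]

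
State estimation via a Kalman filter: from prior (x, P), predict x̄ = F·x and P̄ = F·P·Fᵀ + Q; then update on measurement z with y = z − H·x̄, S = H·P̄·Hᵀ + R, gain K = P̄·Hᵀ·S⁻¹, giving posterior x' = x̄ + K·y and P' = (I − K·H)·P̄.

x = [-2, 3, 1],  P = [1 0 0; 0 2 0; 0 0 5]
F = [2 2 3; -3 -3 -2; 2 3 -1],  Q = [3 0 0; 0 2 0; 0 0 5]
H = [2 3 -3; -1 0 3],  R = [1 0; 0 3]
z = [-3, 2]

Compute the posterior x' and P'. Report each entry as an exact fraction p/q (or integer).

x' = [55174/24523, -27612/24523, 102056/73569]
P' = [310017/24523 -122262/24523 87864/24523; -122262/24523 57652/24523 -27675/24523; 87864/24523 -27675/24523 96278/73569]

x̄ = F·x = [5, -5, 4]
P̄ = F·P·Fᵀ + Q = [60 -48 1; -48 49 -14; 1 -14 32]
y = z − H·x̄ = [14, -5]
S = H·P̄·Hᵀ + R = [634 -381; -381 345]
K = P̄·Hᵀ·S⁻¹ = [-10344/24523 -15475/24523; 11457/24523 13079/24523; -3575/24523 8414/73569]
x' = x̄ + K·y = [55174/24523, -27612/24523, 102056/73569]
P' = (I − K·H)·P̄ = [310017/24523 -122262/24523 87864/24523; -122262/24523 57652/24523 -27675/24523; 87864/24523 -27675/24523 96278/73569]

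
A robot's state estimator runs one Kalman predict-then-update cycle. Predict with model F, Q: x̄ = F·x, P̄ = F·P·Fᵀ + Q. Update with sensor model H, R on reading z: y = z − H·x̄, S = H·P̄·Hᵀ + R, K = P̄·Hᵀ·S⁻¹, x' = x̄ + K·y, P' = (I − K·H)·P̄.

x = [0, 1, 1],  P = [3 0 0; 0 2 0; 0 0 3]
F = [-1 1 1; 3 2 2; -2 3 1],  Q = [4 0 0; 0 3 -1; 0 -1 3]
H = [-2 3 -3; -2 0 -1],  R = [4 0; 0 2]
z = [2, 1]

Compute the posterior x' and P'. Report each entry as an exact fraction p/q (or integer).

x' = [-40538/73223, 46691/73223, 22793/73223]
P' = [108852/73223 -100888/73223 -174804/73223; -100888/73223 248746/73223 286246/73223; -174804/73223 286246/73223 406206/73223]

x̄ = F·x = [2, 4, 4]
P̄ = F·P·Fᵀ + Q = [12 1 15; 1 50 -1; 15 -1 36]
y = z − H·x̄ = [6, 9]
S = H·P̄·Hᵀ + R = [1012 273; 273 146]
K = P̄·Hᵀ·S⁻¹ = [1011/73223 -21450/73223; 22319/73223 -42235/73223; -2568/73223 -28299/73223]
x' = x̄ + K·y = [-40538/73223, 46691/73223, 22793/73223]
P' = (I − K·H)·P̄ = [108852/73223 -100888/73223 -174804/73223; -100888/73223 248746/73223 286246/73223; -174804/73223 286246/73223 406206/73223]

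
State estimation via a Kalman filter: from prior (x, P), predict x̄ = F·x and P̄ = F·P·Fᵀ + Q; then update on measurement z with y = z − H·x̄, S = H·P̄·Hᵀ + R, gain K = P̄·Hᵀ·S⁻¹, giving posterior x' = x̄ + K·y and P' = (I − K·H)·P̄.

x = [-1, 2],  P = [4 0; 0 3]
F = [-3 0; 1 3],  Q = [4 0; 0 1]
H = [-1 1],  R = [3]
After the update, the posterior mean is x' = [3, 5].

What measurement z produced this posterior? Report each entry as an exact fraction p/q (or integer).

z = [2]

x̄ = F·x = [3, 5]
P̄ = F·P·Fᵀ + Q = [40 -12; -12 32]
S = H·P̄·Hᵀ + R = [99]
K = P̄·Hᵀ·S⁻¹ = [-52/99; 4/9]
x' − x̄ = [0, 0] = K·y
y = (KᵀK)⁻¹·Kᵀ·(x' − x̄) = [0]
z = y + H·x̄ = [0] + [2] = [2]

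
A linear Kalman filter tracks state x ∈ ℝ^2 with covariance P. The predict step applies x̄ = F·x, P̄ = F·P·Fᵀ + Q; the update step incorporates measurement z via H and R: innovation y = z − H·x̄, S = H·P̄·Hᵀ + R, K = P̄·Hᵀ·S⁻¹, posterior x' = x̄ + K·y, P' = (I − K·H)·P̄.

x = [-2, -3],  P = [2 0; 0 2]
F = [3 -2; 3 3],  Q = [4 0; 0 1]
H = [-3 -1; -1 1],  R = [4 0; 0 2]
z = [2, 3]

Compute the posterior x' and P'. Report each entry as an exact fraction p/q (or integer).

x' = [-10356/9049, 10012/9049]
P' = [3342/9049 -1050/9049; -1050/9049 11962/9049]

x̄ = F·x = [0, -15]
P̄ = F·P·Fᵀ + Q = [30 6; 6 37]
y = z − H·x̄ = [-13, 18]
S = H·P̄·Hᵀ + R = [347 41; 41 57]
K = P̄·Hᵀ·S⁻¹ = [-2244/9049 -2196/9049; -2203/9049 6506/9049]
x' = x̄ + K·y = [-10356/9049, 10012/9049]
P' = (I − K·H)·P̄ = [3342/9049 -1050/9049; -1050/9049 11962/9049]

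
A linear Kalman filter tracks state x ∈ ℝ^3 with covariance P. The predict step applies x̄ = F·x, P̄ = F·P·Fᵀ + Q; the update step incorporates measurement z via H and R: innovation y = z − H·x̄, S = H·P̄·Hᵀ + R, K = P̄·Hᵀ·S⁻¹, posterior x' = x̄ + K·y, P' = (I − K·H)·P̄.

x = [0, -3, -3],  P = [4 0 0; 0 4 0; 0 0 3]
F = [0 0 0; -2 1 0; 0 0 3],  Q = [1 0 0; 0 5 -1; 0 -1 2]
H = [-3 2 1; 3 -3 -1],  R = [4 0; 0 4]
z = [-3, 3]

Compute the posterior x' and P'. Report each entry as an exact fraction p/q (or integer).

x' = [-87/281, 228/281, -1732/281]
P' = [248/281 164/281 312/281; 164/281 888/281 -4856/843; 312/281 -4856/843 15572/843]

x̄ = F·x = [0, -3, -9]
P̄ = F·P·Fᵀ + Q = [1 0 0; 0 25 -1; 0 -1 29]
y = z − H·x̄ = [12, -15]
S = H·P̄·Hᵀ + R = [138 -183; -183 261]
K = P̄·Hᵀ·S⁻¹ = [-26/281 -15/281; -251/843 -415/843; 763/843 451/843]
x' = x̄ + K·y = [-87/281, 228/281, -1732/281]
P' = (I − K·H)·P̄ = [248/281 164/281 312/281; 164/281 888/281 -4856/843; 312/281 -4856/843 15572/843]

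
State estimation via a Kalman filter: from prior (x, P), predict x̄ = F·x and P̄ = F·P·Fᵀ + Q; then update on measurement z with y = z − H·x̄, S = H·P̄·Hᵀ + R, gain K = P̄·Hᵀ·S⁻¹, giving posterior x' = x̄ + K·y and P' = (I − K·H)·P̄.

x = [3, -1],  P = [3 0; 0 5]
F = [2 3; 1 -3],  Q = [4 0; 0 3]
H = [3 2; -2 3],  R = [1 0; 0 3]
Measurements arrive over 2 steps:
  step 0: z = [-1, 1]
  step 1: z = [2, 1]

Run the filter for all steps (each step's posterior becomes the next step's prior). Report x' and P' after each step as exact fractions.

step 0: x̄ = F·x = [3, 6]
step 0: P̄ = F·P·Fᵀ + Q = [61 -39; -39 51]
step 0: y = z − H·x̄ = [-22, -11]
step 0: S = H·P̄·Hᵀ + R = [286 -255; -255 1174]
step 0: K = P̄·Hᵀ·S⁻¹ = [62325/270739 -41579/270739; 41295/270739 62241/270739]
step 0: x' = x̄ + K·y = [-101564/270739, 31293/270739]
step 0: P' = (I − K·H)·P̄ = [33573/270739 -19197/270739; -19197/270739 49443/270739]
step 1: x̄ = F·x = [-15607/38677, -195443/270739]
step 1: P̄ = F·P·Fᵀ + Q = [204553/38677 -45750/38677; -45750/38677 1405959/270739]
step 1: y = z − H·x̄ = [1260111/270739, 638570/270739]
step 1: S = H·P̄·Hᵀ + R = [14938414/270739 -1756722/270739; -1756722/270739 23036332/270739]
step 1: K = P̄·Hᵀ·S⁻¹ = [6504237/28628729 -93652609/629832038; 8592465/57257458 140039733/629832038]
step 1: x' = x̄ + K·y = [95481379/314916019, 315547319/629832038]
step 1: P' = (I − K·H)·P̄ = [38122896/314916019 -42822081/629832038; -42822081/629832038 111491679/629832038]

step 0: x' = [-101564/270739, 31293/270739], P' = [33573/270739 -19197/270739; -19197/270739 49443/270739]
step 1: x' = [95481379/314916019, 315547319/629832038], P' = [38122896/314916019 -42822081/629832038; -42822081/629832038 111491679/629832038]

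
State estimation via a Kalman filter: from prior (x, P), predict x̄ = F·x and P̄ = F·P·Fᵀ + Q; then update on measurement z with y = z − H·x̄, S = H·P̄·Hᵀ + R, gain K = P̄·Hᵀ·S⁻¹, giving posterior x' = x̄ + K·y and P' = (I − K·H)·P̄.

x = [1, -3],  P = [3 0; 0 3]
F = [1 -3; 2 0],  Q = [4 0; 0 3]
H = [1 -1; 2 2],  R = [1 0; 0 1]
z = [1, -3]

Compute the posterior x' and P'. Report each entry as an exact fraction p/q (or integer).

x' = [-716/3933, -3329/2622]
P' = [1202/3933 -236/1311; -236/1311 265/874]

x̄ = F·x = [10, 2]
P̄ = F·P·Fᵀ + Q = [34 6; 6 15]
y = z − H·x̄ = [-7, -27]
S = H·P̄·Hᵀ + R = [38 38; 38 245]
K = P̄·Hᵀ·S⁻¹ = [1910/3933 52/207; -1267/2622 17/69]
x' = x̄ + K·y = [-716/3933, -3329/2622]
P' = (I − K·H)·P̄ = [1202/3933 -236/1311; -236/1311 265/874]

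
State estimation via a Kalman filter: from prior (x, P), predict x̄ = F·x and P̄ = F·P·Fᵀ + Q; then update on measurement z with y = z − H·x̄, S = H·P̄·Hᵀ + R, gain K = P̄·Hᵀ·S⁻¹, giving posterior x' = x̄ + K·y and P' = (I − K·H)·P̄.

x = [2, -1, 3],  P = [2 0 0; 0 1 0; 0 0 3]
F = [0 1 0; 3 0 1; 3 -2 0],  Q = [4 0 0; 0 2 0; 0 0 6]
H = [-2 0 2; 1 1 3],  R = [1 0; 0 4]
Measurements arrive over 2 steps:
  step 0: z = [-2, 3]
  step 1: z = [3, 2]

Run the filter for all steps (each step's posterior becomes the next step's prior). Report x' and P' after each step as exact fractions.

step 0: x' = [2951/5272, 57995/15816, -1523/3954], P' = [3369/5272 -7345/5272 629/1318; -7345/5272 107755/15816 -5743/3954; 629/1318 -5743/3954 1106/1977]
step 1: x' = [-427325524/416179947, 1021126681/416179947, 155780087/416179947], P' = [215656984/416179947 -336162538/416179947 145075954/416179947; -336162538/416179947 1635751186/416179947 -346136524/416179947; 145075954/416179947 -346136524/416179947 176483554/416179947]

step 0: x̄ = F·x = [-1, 9, 8]
step 0: P̄ = F·P·Fᵀ + Q = [5 0 -2; 0 23 18; -2 18 28]
step 0: y = z − H·x̄ = [-20, -29]
step 0: S = H·P̄·Hᵀ + R = [149 202; 202 380]
step 0: K = P̄·Hᵀ·S⁻¹ = [-853/2636 893/5272; -937/7908 4201/15816; 325/1977 695/3954]
step 0: x' = x̄ + K·y = [2951/5272, 57995/15816, -1523/3954]
step 0: P' = (I − K·H)·P̄ = [3369/5272 -7345/5272 629/1318; -7345/5272 107755/15816 -5743/3954; 629/1318 -5743/3954 1106/1977]
step 1: x̄ = F·x = [57995/15816, 20467/15816, -89431/15816]
step 1: P̄ = F·P·Fᵀ + Q = [171019/15816 -89077/15816 -281615/15816; -89077/15816 176731/15816 291761/15816; -281615/15816 291761/15816 881299/15816]
step 1: y = z − H·x̄ = [28525/1318, 73821/5272]
step 1: S = H·P̄·Hᵀ + R = [269917/659 569491/1318; 569491/1318 2741809/5272]
step 1: K = P̄·Hᵀ·S⁻¹ = [-47054020/138726649 26226859/138726649; -6649324/138726649 21764923/138726649; 20938400/138726649 27365841/138726649]
step 1: x' = x̄ + K·y = [-427325524/416179947, 1021126681/416179947, 155780087/416179947]
step 1: P' = (I − K·H)·P̄ = [215656984/416179947 -336162538/416179947 145075954/416179947; -336162538/416179947 1635751186/416179947 -346136524/416179947; 145075954/416179947 -346136524/416179947 176483554/416179947]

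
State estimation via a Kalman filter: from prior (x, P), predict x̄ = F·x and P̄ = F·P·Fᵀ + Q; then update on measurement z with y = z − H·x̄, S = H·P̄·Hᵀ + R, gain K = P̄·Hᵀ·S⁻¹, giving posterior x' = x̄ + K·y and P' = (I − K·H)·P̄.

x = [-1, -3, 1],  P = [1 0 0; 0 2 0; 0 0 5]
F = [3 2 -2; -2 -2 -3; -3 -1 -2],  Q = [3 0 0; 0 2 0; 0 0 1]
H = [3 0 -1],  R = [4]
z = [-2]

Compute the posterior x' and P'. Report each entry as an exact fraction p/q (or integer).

x̄ = F·x = [-11, 5, 4]
P̄ = F·P·Fᵀ + Q = [40 16 7; 16 59 40; 7 40 32]
y = z − H·x̄ = [35]
S = H·P̄·Hᵀ + R = [354]
K = P̄·Hᵀ·S⁻¹ = [113/354; 4/177; -11/354]
x' = x̄ + K·y = [61/354, 1025/177, 1031/354]
P' = (I − K·H)·P̄ = [1391/354 2380/177 3721/354; 2380/177 10411/177 7124/177; 3721/354 7124/177 11207/354]

x' = [61/354, 1025/177, 1031/354]
P' = [1391/354 2380/177 3721/354; 2380/177 10411/177 7124/177; 3721/354 7124/177 11207/354]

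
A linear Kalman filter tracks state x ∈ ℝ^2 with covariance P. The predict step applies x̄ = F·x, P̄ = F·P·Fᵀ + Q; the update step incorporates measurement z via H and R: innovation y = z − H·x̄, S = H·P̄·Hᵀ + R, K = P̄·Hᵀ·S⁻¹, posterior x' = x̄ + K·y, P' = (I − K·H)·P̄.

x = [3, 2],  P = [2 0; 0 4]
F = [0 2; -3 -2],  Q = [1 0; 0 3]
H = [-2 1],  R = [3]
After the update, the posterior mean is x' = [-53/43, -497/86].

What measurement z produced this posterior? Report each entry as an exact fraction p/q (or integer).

z = [-3]

x̄ = F·x = [4, -13]
P̄ = F·P·Fᵀ + Q = [17 -16; -16 37]
S = H·P̄·Hᵀ + R = [172]
K = P̄·Hᵀ·S⁻¹ = [-25/86; 69/172]
x' − x̄ = [-225/43, 621/86] = K·y
y = (KᵀK)⁻¹·Kᵀ·(x' − x̄) = [18]
z = y + H·x̄ = [18] + [-21] = [-3]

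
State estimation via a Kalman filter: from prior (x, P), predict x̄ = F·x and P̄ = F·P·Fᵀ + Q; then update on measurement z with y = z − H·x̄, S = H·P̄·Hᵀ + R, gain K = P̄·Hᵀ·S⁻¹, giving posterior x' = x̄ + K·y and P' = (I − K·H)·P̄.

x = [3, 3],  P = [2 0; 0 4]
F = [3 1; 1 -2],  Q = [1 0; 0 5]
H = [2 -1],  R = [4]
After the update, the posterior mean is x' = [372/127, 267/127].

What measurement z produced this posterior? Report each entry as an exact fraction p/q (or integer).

x̄ = F·x = [12, -3]
P̄ = F·P·Fᵀ + Q = [23 -2; -2 23]
S = H·P̄·Hᵀ + R = [127]
K = P̄·Hᵀ·S⁻¹ = [48/127; -27/127]
x' − x̄ = [-1152/127, 648/127] = K·y
y = (KᵀK)⁻¹·Kᵀ·(x' − x̄) = [-24]
z = y + H·x̄ = [-24] + [27] = [3]

z = [3]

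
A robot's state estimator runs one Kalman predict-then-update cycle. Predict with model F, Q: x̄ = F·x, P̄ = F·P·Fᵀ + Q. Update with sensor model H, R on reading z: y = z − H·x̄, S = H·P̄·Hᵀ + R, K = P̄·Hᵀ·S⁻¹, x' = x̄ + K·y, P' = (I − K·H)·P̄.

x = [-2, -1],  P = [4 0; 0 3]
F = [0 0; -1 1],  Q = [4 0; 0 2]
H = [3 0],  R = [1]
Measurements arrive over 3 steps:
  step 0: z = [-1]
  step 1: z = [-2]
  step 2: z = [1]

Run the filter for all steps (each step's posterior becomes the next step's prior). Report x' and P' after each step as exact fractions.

step 0: x' = [-12/37, 1], P' = [4/37 0; 0 9]
step 1: x' = [-24/37, 49/37], P' = [4/37 0; 0 411/37]
step 2: x' = [12/37, 73/37], P' = [4/37 0; 0 489/37]

step 0: x̄ = F·x = [0, 1]
step 0: P̄ = F·P·Fᵀ + Q = [4 0; 0 9]
step 0: y = z − H·x̄ = [-1]
step 0: S = H·P̄·Hᵀ + R = [37]
step 0: K = P̄·Hᵀ·S⁻¹ = [12/37; 0]
step 0: x' = x̄ + K·y = [-12/37, 1]
step 0: P' = (I − K·H)·P̄ = [4/37 0; 0 9]
step 1: x̄ = F·x = [0, 49/37]
step 1: P̄ = F·P·Fᵀ + Q = [4 0; 0 411/37]
step 1: y = z − H·x̄ = [-2]
step 1: S = H·P̄·Hᵀ + R = [37]
step 1: K = P̄·Hᵀ·S⁻¹ = [12/37; 0]
step 1: x' = x̄ + K·y = [-24/37, 49/37]
step 1: P' = (I − K·H)·P̄ = [4/37 0; 0 411/37]
step 2: x̄ = F·x = [0, 73/37]
step 2: P̄ = F·P·Fᵀ + Q = [4 0; 0 489/37]
step 2: y = z − H·x̄ = [1]
step 2: S = H·P̄·Hᵀ + R = [37]
step 2: K = P̄·Hᵀ·S⁻¹ = [12/37; 0]
step 2: x' = x̄ + K·y = [12/37, 73/37]
step 2: P' = (I − K·H)·P̄ = [4/37 0; 0 489/37]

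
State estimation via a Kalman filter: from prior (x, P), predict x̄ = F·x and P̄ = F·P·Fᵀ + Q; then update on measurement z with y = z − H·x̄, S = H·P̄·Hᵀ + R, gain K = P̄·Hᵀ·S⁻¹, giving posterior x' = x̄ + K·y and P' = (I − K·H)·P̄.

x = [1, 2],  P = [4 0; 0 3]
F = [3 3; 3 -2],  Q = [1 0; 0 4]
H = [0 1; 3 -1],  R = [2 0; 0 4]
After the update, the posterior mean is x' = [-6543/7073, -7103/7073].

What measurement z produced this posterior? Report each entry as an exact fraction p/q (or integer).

z = [-1, -2]

x̄ = F·x = [9, -1]
P̄ = F·P·Fᵀ + Q = [64 18; 18 52]
S = H·P̄·Hᵀ + R = [54 2; 2 524]
K = P̄·Hᵀ·S⁻¹ = [2271/7073 2340/7073; 6811/7073 1/7073]
x' − x̄ = [-70200/7073, -30/7073] = K·y
y = (KᵀK)⁻¹·Kᵀ·(x' − x̄) = [0, -30]
z = y + H·x̄ = [0, -30] + [-1, 28] = [-1, -2]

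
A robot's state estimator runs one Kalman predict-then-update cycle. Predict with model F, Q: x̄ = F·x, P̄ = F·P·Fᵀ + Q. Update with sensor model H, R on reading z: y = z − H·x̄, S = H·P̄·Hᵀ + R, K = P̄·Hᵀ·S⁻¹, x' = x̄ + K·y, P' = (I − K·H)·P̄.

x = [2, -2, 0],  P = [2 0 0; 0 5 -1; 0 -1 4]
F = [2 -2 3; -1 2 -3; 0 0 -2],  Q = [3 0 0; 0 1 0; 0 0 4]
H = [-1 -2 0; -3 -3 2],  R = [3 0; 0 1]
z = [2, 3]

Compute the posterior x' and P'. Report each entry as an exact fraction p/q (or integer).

x' = [29487/8849, -23444/8849, 22028/8849]
P' = [76644/8849 -46749/8849 43172/8849; -46749/8849 33921/8849 -18376/8849; 43172/8849 -18376/8849 38180/8849]

x̄ = F·x = [8, -6, 0]
P̄ = F·P·Fᵀ + Q = [79 -72 -28; -72 71 28; -28 28 20]
y = z − H·x̄ = [-2, 9]
S = H·P̄·Hᵀ + R = [78 -41; -41 135]
K = P̄·Hᵀ·S⁻¹ = [5618/8849 -3341/8849; -7031/8849 1732/8849; -2140/8849 1972/8849]
x' = x̄ + K·y = [29487/8849, -23444/8849, 22028/8849]
P' = (I − K·H)·P̄ = [76644/8849 -46749/8849 43172/8849; -46749/8849 33921/8849 -18376/8849; 43172/8849 -18376/8849 38180/8849]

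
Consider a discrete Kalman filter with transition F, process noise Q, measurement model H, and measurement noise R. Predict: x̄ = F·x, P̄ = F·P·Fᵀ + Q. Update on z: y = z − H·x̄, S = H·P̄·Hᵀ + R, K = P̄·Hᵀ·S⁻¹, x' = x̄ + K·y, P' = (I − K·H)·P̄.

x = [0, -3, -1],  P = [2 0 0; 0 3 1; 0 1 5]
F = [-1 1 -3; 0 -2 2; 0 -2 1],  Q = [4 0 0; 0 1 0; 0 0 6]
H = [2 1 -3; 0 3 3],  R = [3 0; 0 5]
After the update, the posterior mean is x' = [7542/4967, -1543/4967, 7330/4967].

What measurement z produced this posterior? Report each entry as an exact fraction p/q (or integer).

x̄ = F·x = [0, 4, 5]
P̄ = F·P·Fᵀ + Q = [48 -28 -14; -28 25 16; -14 16 19]
S = H·P̄·Hᵀ + R = [351 -444; -444 689]
K = P̄·Hᵀ·S⁻¹ = [19846/44703 1538/14901; 181/44703 2699/14901; -307/14901 691/4967]
x' − x̄ = [7542/4967, -21411/4967, -17505/4967] = K·y
y = (KᵀK)⁻¹·Kᵀ·(x' − x̄) = [9, -24]
z = y + H·x̄ = [9, -24] + [-11, 27] = [-2, 3]

z = [-2, 3]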